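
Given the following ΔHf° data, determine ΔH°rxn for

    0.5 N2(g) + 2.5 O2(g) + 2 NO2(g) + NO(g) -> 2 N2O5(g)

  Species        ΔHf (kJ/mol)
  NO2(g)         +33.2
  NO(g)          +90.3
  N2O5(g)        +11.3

Products: 2·(+11.3) = +22.6
Reactants: 1/2·(+0.0) + 5/2·(+0.0) + 2·(+33.2) + 1·(+90.3) = +156.7
ΔH°rxn = (+22.6) − (+156.7) = -134.1 kJ/mol

ΔH°rxn = -134.1 kJ/mol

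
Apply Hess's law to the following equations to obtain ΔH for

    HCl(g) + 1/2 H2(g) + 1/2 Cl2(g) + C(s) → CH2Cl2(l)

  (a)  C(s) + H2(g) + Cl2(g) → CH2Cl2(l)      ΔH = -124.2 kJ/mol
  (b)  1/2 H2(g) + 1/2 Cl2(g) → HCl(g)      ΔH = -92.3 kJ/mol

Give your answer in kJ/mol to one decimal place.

ΔH = -31.9 kJ/mol

(a) as written: -124.2 kJ/mol
(b) reversed: +92.3 kJ/mol
ΔH = (1)·(-124.2) + (-1)·(-92.3) = -31.9 kJ/mol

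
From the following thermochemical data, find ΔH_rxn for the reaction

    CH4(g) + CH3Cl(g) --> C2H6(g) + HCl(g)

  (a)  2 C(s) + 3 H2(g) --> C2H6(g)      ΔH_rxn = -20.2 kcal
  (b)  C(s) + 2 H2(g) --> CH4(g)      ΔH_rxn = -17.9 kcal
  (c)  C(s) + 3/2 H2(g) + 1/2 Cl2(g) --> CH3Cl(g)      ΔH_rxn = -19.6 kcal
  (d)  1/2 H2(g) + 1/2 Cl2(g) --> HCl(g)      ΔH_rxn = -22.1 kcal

ΔH_rxn = -4.8 kcal

(a) as written: -20.2 kcal
(b) reversed: +17.9 kcal
(c) reversed: +19.6 kcal
(d) as written: -22.1 kcal
ΔH_rxn = (1)·(-20.2) + (-1)·(-17.9) + (-1)·(-19.6) + (1)·(-22.1) = -4.8 kcal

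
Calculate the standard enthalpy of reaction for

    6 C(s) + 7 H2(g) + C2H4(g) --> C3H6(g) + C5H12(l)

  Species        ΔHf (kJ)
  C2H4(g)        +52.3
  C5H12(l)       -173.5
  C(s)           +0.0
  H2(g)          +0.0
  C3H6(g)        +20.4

Products: 1·(+20.4) + 1·(-173.5) = -153.1
Reactants: 6·(+0.0) + 7·(+0.0) + 1·(+52.3) = +52.3
ΔH°rxn = (-153.1) − (+52.3) = -205.4 kJ

ΔH°rxn = -205.4 kJ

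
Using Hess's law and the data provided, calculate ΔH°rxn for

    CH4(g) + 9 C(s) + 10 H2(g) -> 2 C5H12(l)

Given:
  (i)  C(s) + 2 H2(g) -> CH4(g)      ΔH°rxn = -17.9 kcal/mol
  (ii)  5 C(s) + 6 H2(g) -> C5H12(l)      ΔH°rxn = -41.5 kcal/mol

ΔH°rxn = -65.1 kcal/mol

(i) reversed (CH4(g) must end up as a reactant): +17.9 kcal/mol
(ii) × 2 (×2 to match 2 C5H12(l) in the target): (2)·(-41.5) = -83.0 kcal/mol
Since enthalpy is a state function, ΔH°rxn = (-1)·(-17.9) + (2)·(-41.5) = -65.1 kcal/mol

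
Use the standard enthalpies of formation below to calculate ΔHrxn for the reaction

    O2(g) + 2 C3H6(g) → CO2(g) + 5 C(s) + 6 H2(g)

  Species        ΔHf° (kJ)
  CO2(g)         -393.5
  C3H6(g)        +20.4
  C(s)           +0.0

ΔHrxn = -434.3 kJ

Products: 1·(-393.5) + 5·(+0.0) + 6·(+0.0) = -393.5
Reactants: 1·(+0.0) + 2·(+20.4) = +40.8
ΔHrxn = (-393.5) − (+40.8) = -434.3 kJ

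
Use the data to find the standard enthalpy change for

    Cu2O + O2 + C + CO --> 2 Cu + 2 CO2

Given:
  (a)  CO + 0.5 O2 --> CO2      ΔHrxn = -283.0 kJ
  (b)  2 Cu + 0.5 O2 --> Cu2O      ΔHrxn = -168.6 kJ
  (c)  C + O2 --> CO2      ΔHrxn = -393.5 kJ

(a) as written (CO already on the reactant side): -283.0 kJ
(b) reversed (Cu2O must end up as a reactant): +168.6 kJ
(c) as written (C already on the reactant side): -393.5 kJ
ΔHrxn = (1)·(-283.0) + (-1)·(-168.6) + (1)·(-393.5) = -507.9 kJ

ΔHrxn = -507.9 kJ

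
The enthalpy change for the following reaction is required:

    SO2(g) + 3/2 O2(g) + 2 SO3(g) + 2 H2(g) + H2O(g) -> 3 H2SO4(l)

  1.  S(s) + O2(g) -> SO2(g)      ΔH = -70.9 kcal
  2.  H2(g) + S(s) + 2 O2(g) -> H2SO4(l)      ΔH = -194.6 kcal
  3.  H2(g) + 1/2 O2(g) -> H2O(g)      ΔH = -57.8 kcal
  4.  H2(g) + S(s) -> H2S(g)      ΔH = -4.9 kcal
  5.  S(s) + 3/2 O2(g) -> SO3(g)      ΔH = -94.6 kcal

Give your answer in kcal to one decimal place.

eq. 1 reversed: +70.9 kcal
eq. 2 × 3: (3)·(-194.6) = -583.8 kcal
eq. 3 reversed: +57.8 kcal
eq. 4: not needed.
eq. 5 reversed and × 2: (-2)·(-94.6) = +189.2 kcal
ΔH = (+70.9) + (-583.8) + (+57.8) + (+189.2) = -265.9 kcal

ΔH = -265.9 kcal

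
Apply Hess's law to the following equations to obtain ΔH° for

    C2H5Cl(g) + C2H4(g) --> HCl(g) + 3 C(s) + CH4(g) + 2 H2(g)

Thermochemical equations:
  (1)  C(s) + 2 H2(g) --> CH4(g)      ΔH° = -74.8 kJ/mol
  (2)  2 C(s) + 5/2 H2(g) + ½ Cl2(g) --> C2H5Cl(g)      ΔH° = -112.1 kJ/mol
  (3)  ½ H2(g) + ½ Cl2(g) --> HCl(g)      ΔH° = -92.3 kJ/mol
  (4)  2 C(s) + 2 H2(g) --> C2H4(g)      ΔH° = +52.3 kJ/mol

ΔH° = -107.3 kJ/mol

(1) as written: -74.8 kJ/mol
(2) reversed: +112.1 kJ/mol
(3) as written: -92.3 kJ/mol
(4) reversed: -52.3 kJ/mol
Combining the equations, ΔH° = (1)·(-74.8) + (-1)·(-112.1) + (1)·(-92.3) + (-1)·(+52.3) = -107.3 kJ/mol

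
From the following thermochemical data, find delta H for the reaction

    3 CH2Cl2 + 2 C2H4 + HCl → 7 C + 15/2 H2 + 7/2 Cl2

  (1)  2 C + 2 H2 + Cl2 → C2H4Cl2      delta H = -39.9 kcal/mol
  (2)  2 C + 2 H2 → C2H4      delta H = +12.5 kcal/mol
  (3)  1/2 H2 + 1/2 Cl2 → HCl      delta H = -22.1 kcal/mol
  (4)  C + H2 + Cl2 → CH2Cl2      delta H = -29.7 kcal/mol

(1): not needed.
(2) reversed and × 2: (-2)·(+12.5) = -25.0 kcal/mol
(3) reversed: +22.1 kcal/mol
(4) reversed and × 3: (-3)·(-29.7) = +89.1 kcal/mol
Summing the manipulated equations, delta H = (-2)·(+12.5) + (-1)·(-22.1) + (-3)·(-29.7) = 86.2 kcal/mol

delta H = 86.2 kcal/mol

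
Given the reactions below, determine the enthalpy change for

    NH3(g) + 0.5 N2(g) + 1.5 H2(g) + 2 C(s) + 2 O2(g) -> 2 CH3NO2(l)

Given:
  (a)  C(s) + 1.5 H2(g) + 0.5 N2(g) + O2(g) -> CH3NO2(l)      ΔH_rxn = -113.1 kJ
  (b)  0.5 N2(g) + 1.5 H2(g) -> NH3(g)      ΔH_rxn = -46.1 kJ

(a) × 2: (2)·(-113.1) = -226.2 kJ
(b) reversed: +46.1 kJ
By Hess's law, ΔH_rxn = (2)·(-113.1) + (-1)·(-46.1) = -180.1 kJ

ΔH_rxn = -180.1 kJ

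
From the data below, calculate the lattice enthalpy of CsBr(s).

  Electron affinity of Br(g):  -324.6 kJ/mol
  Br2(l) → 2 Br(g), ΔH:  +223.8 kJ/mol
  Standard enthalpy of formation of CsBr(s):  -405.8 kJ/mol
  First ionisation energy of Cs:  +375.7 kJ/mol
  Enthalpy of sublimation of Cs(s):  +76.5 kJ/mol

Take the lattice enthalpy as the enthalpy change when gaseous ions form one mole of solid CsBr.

U = -645.3 kJ/mol

ΔHf° = 1·ΔHsub + 1·(ΣIE) + 1/2·D(Br2) + 1·EA + U
-405.8 = 1·(+76.5) + 1·(+375.7) + 1/2·(+223.8) + 1·(-324.6) + U
U = -405.8 − (+239.5) = -645.3 kJ/mol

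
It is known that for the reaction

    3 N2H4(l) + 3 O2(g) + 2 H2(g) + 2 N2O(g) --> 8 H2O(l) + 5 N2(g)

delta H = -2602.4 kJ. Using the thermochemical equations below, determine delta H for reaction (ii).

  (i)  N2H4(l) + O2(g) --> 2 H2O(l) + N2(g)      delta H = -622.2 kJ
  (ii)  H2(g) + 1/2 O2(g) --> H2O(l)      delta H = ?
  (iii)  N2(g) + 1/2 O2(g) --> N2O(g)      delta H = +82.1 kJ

delta H = -285.8 kJ

(i) × 3: (3)·(-622.2) = -1866.6 kJ
(ii) × 2: contributes 2·x
(iii) reversed and × 2: (-2)·(+82.1) = -164.2 kJ
-2602.4 = (-1866.6) + (-164.2) + 2·x
x = (-2602.4 − (-2030.8)) / (2) = -285.8 kJ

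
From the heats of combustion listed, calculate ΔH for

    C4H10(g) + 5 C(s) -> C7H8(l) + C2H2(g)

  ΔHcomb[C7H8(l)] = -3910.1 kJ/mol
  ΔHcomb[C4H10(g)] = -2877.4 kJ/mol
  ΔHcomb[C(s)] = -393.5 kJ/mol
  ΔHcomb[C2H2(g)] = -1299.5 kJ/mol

ΔH = 364.7 kJ/mol

With combustion enthalpies, reactants minus products:
= [1·(-2877.4) + 5·(-393.5)] − [1·(-3910.1) + 1·(-1299.5)]
= 364.7 kJ/mol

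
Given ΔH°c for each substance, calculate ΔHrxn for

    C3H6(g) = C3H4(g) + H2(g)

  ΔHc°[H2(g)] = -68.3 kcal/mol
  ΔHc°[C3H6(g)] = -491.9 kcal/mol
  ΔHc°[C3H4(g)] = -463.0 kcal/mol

With combustion enthalpies, reactants minus products:
= [1·(-491.9)] − [1·(-463.0) + 1·(-68.3)]
= 39.4 kcal/mol

ΔHrxn = 39.4 kcal/mol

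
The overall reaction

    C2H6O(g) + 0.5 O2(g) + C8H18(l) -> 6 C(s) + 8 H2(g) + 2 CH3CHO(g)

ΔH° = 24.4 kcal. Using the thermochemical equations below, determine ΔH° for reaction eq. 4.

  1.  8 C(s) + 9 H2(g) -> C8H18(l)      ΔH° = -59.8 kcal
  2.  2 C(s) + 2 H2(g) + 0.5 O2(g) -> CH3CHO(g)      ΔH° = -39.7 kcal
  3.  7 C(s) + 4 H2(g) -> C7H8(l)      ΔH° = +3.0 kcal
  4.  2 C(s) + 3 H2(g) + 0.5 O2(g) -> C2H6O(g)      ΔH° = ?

ΔH° = -44.0 kcal

eq. 1 reversed: +59.8 kcal
eq. 2 × 2: (2)·(-39.7) = -79.4 kcal
eq. 3: not needed.
eq. 4 reversed: contributes −x
+24.4 = (+59.8) + (-79.4) − x
x = (+24.4 − (-19.6)) / (-1) = -44.0 kcal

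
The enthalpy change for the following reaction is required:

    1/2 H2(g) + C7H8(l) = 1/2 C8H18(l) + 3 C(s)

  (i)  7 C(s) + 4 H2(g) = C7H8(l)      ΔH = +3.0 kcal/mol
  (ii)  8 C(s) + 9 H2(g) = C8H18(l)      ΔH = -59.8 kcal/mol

(i) reversed (C7H8(l) must end up as a reactant): -3.0 kcal/mol
(ii) × 1/2 (×1/2 to match 1/2 C8H18(l) in the target): (1/2)·(-59.8) = -29.9 kcal/mol
Since enthalpy is a state function, ΔH = (-3.0) + (-29.9) = -32.9 kcal/mol

ΔH = -32.9 kcal/mol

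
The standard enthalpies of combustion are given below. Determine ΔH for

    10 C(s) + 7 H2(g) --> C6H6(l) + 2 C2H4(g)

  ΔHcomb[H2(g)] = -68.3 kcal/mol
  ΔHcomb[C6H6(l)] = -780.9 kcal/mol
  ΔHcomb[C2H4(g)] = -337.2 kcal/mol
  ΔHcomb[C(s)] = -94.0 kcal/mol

Using ΔH = Σ nΔHc°(reactants) − Σ nΔHc°(products):
= [10·(-94.0) + 7·(-68.3)] − [1·(-780.9) + 2·(-337.2)]
= 37.2 kcal/mol

ΔH = 37.2 kcal/mol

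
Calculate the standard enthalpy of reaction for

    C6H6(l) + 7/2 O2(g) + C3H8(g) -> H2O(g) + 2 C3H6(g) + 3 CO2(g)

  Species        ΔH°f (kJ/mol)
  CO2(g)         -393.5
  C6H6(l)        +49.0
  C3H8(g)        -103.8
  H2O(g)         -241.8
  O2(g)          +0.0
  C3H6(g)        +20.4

ΔH° = -1326.7 kJ/mol

Products: 1·(-241.8) + 2·(+20.4) + 3·(-393.5) = -1381.5
Reactants: 1·(+49.0) + 7/2·(+0.0) + 1·(-103.8) = -54.8
ΔH° = (-1381.5) − (-54.8) = -1326.7 kJ/mol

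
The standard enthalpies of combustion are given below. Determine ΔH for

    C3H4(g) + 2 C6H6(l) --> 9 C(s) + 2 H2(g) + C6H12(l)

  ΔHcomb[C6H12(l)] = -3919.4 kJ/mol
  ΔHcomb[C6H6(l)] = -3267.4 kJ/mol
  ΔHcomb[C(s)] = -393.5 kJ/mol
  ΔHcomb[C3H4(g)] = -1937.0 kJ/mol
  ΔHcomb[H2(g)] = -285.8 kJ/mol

ΔH = -439.3 kJ/mol

With combustion enthalpies, reactants minus products:
= [1·(-1937.0) + 2·(-3267.4)] − [9·(-393.5) + 2·(-285.8) + 1·(-3919.4)]
= -439.3 kJ/mol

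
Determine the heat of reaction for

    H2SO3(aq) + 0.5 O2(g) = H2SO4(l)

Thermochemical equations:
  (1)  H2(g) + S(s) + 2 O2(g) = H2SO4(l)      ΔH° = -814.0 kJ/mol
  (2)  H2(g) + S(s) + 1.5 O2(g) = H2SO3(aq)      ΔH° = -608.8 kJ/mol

(1) as written: -814.0 kJ/mol
(2) reversed: +608.8 kJ/mol
ΔH° = (-814.0) + (+608.8) = -205.2 kJ/mol

ΔH° = -205.2 kJ/mol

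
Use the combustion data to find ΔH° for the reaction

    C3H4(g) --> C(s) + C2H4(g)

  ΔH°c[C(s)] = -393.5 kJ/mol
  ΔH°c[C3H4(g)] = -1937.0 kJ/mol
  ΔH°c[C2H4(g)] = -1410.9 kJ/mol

With combustion enthalpies, reactants minus products:
= [1·(-1937.0)] − [1·(-393.5) + 1·(-1410.9)]
= -132.6 kJ/mol

ΔH° = -132.6 kJ/mol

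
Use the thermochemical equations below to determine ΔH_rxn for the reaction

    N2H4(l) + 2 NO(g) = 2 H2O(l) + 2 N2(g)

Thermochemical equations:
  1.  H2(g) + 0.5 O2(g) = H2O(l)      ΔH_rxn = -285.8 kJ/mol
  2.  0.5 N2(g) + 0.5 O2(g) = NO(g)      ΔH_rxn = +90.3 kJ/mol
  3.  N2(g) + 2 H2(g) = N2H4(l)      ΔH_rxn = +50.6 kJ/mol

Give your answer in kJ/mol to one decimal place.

ΔH_rxn = -802.8 kJ/mol

eq. 1 × 2: (2)·(-285.8) = -571.6 kJ/mol
eq. 2 reversed and × 2: (-2)·(+90.3) = -180.6 kJ/mol
eq. 3 reversed: -50.6 kJ/mol
By Hess's law, ΔH_rxn = (-571.6) + (-180.6) + (-50.6) = -802.8 kJ/mol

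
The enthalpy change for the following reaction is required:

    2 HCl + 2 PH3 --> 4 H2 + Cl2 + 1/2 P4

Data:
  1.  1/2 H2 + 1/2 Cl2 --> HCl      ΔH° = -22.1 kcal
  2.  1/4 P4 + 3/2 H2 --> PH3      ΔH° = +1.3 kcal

eq. 1 reversed and × 2 (HCl must end up as a reactant; ×2 to match 2 HCl in the target): (-2)·(-22.1) = +44.2 kcal
eq. 2 reversed and × 2 (reverse to put PH3 on the reactant side; ×2 to match 2 PH3 in the target): (-2)·(+1.3) = -2.6 kcal
ΔH° = (-2)·(-22.1) + (-2)·(+1.3) = 41.6 kcal

ΔH° = 41.6 kcal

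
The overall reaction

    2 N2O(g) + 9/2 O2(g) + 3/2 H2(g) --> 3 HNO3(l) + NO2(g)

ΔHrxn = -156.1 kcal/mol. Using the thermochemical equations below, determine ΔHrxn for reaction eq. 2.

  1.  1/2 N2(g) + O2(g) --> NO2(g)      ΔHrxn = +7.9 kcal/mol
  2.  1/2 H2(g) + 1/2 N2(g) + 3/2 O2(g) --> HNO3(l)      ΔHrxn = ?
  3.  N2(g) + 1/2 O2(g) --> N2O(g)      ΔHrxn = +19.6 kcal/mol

ΔHrxn = -41.6 kcal/mol

eq. 1 as written (NO2(g) already on the product side): +7.9 kcal/mol
eq. 2 × 3 (scale by 3 for the 3 HNO3(l)): contributes 3·x
eq. 3 reversed and × 2 (N2O(g) must end up as a reactant; ×2 to match 2 N2O(g) in the target): (-2)·(+19.6) = -39.2 kcal/mol
-156.1 = (+7.9) + (-39.2) + 3·x
x = (-156.1 − (-31.3)) / (3) = -41.6 kcal/mol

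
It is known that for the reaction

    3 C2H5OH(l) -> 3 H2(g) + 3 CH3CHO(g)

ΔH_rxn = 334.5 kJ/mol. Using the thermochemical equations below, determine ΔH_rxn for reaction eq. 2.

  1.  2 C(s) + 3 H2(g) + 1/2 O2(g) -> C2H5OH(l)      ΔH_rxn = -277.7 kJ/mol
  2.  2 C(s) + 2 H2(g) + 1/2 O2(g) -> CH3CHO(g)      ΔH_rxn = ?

ΔH_rxn = -166.2 kJ/mol

eq. 1 reversed and × 3: (-3)·(-277.7) = +833.1 kJ/mol
eq. 2 × 3: contributes 3·x
+334.5 = (+833.1) + 3·x
x = (+334.5 − (+833.1)) / (3) = -166.2 kJ/mol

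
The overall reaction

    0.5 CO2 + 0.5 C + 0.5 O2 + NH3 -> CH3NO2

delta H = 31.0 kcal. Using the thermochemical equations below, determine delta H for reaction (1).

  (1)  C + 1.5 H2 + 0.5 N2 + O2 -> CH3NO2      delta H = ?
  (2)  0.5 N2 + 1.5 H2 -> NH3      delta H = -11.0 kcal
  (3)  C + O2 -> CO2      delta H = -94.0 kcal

(1) as written (CH3NO2 already on the product side): contributes x
(2) reversed (reverse to put NH3 on the reactant side): +11.0 kcal
(3) reversed and × 1/2 (CO2 must end up as a reactant; scale by 1/2 for the 1/2 CO2): (-1/2)·(-94.0) = +47.0 kcal
+31.0 = (+11.0) + (+47.0) + x
x = (+31.0 − (+58.0)) / (1) = -27.0 kcal

delta H = -27.0 kcal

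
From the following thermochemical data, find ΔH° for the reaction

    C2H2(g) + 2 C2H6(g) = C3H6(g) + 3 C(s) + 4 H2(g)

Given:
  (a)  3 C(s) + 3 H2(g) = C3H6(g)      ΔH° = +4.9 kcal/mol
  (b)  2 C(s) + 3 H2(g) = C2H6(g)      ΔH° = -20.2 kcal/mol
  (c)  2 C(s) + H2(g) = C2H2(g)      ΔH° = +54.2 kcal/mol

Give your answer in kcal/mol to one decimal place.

(a) as written (C3H6(g) already on the product side): +4.9 kcal/mol
(b) reversed and × 2 (reverse to put C2H6(g) on the reactant side; ×2 to match 2 C2H6(g) in the target): (-2)·(-20.2) = +40.4 kcal/mol
(c) reversed (C2H2(g) must end up as a reactant): -54.2 kcal/mol
ΔH° = (+4.9) + (+40.4) + (-54.2) = -8.9 kcal/mol

ΔH° = -8.9 kcal/mol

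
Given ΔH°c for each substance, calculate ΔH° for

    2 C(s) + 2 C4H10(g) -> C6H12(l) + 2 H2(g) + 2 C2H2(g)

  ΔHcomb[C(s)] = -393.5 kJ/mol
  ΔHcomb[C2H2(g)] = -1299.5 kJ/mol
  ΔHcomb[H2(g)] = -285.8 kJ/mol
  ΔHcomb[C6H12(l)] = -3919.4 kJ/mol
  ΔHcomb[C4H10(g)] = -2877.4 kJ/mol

ΔH° = 548.2 kJ/mol

Using ΔH = Σ nΔHc°(reactants) − Σ nΔHc°(products):
= [2·(-393.5) + 2·(-2877.4)] − [1·(-3919.4) + 2·(-285.8) + 2·(-1299.5)]
= 548.2 kJ/mol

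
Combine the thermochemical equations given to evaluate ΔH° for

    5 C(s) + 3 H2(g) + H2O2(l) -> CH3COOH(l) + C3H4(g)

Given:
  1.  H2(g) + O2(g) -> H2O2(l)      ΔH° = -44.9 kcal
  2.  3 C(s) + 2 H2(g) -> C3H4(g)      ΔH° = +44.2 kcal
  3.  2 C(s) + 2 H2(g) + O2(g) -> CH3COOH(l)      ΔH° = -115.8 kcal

eq. 1 reversed (reverse to put H2O2(l) on the reactant side): +44.9 kcal
eq. 2 as written (C3H4(g) already on the product side): +44.2 kcal
eq. 3 as written (CH3COOH(l) already on the product side): -115.8 kcal
By Hess's law, ΔH° = (-1)·(-44.9) + (1)·(+44.2) + (1)·(-115.8) = -26.7 kcal

ΔH° = -26.7 kcal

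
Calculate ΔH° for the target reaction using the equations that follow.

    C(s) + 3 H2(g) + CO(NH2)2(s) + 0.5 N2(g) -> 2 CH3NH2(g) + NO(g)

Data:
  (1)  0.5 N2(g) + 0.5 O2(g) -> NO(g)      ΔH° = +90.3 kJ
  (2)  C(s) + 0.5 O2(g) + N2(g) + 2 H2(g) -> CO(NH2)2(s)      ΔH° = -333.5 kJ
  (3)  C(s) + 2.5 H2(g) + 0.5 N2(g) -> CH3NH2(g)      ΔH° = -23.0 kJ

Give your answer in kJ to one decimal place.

(1) as written: +90.3 kJ
(2) reversed: +333.5 kJ
(3) × 2: (2)·(-23.0) = -46.0 kJ
ΔH° = (1)·(+90.3) + (-1)·(-333.5) + (2)·(-23.0) = 377.8 kJ

ΔH° = 377.8 kJ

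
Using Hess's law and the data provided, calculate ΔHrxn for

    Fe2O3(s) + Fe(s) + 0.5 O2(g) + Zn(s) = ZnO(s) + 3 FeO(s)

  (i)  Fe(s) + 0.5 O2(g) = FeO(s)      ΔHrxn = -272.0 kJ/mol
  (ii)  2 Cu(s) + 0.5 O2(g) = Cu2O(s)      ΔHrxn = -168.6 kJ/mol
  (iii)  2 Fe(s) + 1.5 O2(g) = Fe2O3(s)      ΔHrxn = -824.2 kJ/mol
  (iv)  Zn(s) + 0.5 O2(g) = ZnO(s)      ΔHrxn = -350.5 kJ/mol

ΔHrxn = -342.3 kJ/mol

(i) × 3 (×3 to match 3 FeO(s) in the target): (3)·(-272.0) = -816.0 kJ/mol
(ii): not needed (Cu(s) appears nowhere else).
(iii) reversed (reverse to put Fe2O3(s) on the reactant side): +824.2 kJ/mol
(iv) as written (ZnO(s) already on the product side): -350.5 kJ/mol
ΔHrxn = (3)·(-272.0) + (-1)·(-824.2) + (1)·(-350.5) = -342.3 kJ/mol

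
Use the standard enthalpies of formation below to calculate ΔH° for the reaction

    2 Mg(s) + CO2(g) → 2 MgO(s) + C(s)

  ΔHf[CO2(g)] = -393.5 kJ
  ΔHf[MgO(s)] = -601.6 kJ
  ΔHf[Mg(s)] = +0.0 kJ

ΔH° = -809.7 kJ

ΔH°rxn = Σ nΔHf°(products) − Σ nΔHf°(reactants).
Products: 2·(-601.6) + 1·(+0.0) = -1203.2
Reactants: 2·(+0.0) + 1·(-393.5) = -393.5
ΔH° = (-1203.2) − (-393.5) = -809.7 kJ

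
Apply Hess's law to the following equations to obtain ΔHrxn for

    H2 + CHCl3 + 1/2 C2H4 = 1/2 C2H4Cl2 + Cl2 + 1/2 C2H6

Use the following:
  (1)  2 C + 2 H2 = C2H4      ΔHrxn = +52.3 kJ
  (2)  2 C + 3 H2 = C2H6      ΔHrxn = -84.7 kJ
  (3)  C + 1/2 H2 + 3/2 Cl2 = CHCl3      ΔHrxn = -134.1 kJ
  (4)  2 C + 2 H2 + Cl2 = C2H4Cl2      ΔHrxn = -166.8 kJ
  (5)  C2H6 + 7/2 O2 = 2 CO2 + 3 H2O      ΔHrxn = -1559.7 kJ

(1) reversed and × 1/2: (-1/2)·(+52.3) = -26.15 kJ
(2) × 1/2: (1/2)·(-84.7) = -42.35 kJ
(3) reversed: +134.1 kJ
(4) × 1/2: (1/2)·(-166.8) = -83.4 kJ
(5): not needed.
ΔHrxn = (-1/2)·(+52.3) + (1/2)·(-84.7) + (-1)·(-134.1) + (1/2)·(-166.8) = -17.8 kJ

ΔHrxn = -17.8 kJ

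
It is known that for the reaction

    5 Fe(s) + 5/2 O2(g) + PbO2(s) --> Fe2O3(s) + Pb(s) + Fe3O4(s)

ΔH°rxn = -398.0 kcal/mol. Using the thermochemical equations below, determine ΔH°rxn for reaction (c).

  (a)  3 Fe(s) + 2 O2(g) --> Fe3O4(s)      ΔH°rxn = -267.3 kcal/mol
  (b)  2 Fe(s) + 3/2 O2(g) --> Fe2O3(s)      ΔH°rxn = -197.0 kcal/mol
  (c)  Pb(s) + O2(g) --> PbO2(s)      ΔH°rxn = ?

ΔH°rxn = -66.3 kcal/mol

(a) as written (Fe3O4(s) already on the product side): -267.3 kcal/mol
(b) as written (Fe2O3(s) already on the product side): -197.0 kcal/mol
(c) reversed (reverse to put PbO2(s) on the reactant side): contributes −x
-398.0 = (-267.3) + (-197.0) − x
x = (-398.0 − (-464.3)) / (-1) = -66.3 kcal/mol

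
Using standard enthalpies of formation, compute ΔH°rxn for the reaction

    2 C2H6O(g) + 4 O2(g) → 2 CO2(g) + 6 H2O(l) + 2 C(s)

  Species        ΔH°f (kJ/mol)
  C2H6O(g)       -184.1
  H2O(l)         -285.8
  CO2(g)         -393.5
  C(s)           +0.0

ΔH°rxn = -2133.6 kJ/mol

Products: 2·(-393.5) + 6·(-285.8) + 2·(+0.0) = -2501.8
Reactants: 2·(-184.1) + 4·(+0.0) = -368.2
ΔH°rxn = (-2501.8) − (-368.2) = -2133.6 kJ/mol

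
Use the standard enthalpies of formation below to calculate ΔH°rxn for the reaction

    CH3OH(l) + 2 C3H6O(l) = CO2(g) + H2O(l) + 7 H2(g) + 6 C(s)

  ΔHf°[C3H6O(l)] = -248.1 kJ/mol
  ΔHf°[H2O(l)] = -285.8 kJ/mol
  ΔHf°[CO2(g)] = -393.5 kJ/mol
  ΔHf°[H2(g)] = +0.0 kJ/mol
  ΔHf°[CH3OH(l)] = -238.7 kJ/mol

ΔH°rxn = Σ nΔHf°(products) − Σ nΔHf°(reactants).
Products: 1·(-393.5) + 1·(-285.8) + 7·(+0.0) + 6·(+0.0) = -679.3
Reactants: 1·(-238.7) + 2·(-248.1) = -734.9
ΔH°rxn = (-679.3) − (-734.9) = 55.6 kJ/mol

ΔH°rxn = 55.6 kJ/mol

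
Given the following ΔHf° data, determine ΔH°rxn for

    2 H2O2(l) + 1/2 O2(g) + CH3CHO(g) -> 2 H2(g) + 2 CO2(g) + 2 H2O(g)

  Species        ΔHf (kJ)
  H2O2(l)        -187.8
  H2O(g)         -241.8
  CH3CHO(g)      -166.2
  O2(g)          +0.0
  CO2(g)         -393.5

ΔH°rxn = -728.8 kJ

ΔH°rxn = Σ nΔHf°(products) − Σ nΔHf°(reactants).
Products: 2·(+0.0) + 2·(-393.5) + 2·(-241.8) = -1270.6
Reactants: 2·(-187.8) + 1/2·(+0.0) + 1·(-166.2) = -541.8
ΔH°rxn = (-1270.6) − (-541.8) = -728.8 kJ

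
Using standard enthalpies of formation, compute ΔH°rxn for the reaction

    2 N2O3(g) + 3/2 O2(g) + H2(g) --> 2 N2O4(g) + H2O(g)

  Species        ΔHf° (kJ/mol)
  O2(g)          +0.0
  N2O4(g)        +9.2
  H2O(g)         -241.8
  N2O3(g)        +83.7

ΔH°rxn = -390.8 kJ/mol

Products: 2·(+9.2) + 1·(-241.8) = -223.4
Reactants: 2·(+83.7) + 3/2·(+0.0) + 1·(+0.0) = +167.4
ΔH°rxn = (-223.4) − (+167.4) = -390.8 kJ/mol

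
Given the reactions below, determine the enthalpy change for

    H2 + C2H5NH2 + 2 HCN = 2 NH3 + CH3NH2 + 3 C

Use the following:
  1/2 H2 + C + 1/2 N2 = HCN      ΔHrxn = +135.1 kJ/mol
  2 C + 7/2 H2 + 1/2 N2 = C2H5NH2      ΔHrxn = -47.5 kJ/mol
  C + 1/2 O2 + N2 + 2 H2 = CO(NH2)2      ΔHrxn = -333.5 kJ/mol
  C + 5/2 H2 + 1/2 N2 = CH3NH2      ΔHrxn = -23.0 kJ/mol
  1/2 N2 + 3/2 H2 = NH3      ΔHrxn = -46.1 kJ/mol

ΔHrxn = -337.9 kJ/mol

equation 1 reversed and × 2 (reverse to put HCN on the reactant side; scale by 2 for the 2 HCN): (-2)·(+135.1) = -270.2 kJ/mol
equation 2 reversed (C2H5NH2 must end up as a reactant): +47.5 kJ/mol
equation 3: not needed (O2 appears nowhere else).
equation 4 as written (CH3NH2 already on the product side): -23.0 kJ/mol
equation 5 × 2 (scale by 2 for the 2 NH3): (2)·(-46.1) = -92.2 kJ/mol
Since enthalpy is a state function, ΔHrxn = (-2)·(+135.1) + (-1)·(-47.5) + (1)·(-23.0) + (2)·(-46.1) = -337.9 kJ/mol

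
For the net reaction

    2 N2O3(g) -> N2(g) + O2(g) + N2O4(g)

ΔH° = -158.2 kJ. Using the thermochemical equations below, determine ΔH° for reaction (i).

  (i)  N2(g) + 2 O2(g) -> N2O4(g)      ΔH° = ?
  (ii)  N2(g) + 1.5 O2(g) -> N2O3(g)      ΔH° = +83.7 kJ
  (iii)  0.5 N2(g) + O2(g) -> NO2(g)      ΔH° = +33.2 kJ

(i) as written: contributes x
(ii) reversed and × 2: (-2)·(+83.7) = -167.4 kJ
(iii): not needed.
-158.2 = (-167.4) + x
x = (-158.2 − (-167.4)) / (1) = 9.2 kJ

ΔH° = 9.2 kJ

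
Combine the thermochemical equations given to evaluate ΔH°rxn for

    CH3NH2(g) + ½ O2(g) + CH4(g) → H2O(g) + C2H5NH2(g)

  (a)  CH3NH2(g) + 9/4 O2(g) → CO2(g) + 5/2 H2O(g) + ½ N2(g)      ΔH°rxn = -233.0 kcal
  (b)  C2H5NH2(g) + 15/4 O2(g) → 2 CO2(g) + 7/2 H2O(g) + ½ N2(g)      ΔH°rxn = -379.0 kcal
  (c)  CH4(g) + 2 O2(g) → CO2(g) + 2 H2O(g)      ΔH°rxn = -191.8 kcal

ΔH°rxn = -45.8 kcal

(a) as written (CH3NH2(g) already on the reactant side): -233.0 kcal
(b) reversed (C2H5NH2(g) must end up as a product): +379.0 kcal
(c) as written (CH4(g) already on the reactant side): -191.8 kcal
ΔH°rxn = (1)·(-233.0) + (-1)·(-379.0) + (1)·(-191.8) = -45.8 kcal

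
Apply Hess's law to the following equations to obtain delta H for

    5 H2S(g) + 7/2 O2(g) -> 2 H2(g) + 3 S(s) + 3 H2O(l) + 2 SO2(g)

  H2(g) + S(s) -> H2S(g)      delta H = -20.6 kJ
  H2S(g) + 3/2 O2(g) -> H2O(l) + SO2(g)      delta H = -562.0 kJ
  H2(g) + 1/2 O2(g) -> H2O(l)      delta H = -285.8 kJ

equation 1 reversed and × 3 (reverse to put S(s) on the product side; ×3 to match 3 S(s) in the target): (-3)·(-20.6) = +61.8 kJ
equation 2 × 2 (×2 to match 2 SO2(g) in the target): (2)·(-562.0) = -1124.0 kJ
equation 3 as written: -285.8 kJ
By Hess's law, delta H = (-3)·(-20.6) + (2)·(-562.0) + (1)·(-285.8) = -1348.0 kJ

delta H = -1348.0 kJ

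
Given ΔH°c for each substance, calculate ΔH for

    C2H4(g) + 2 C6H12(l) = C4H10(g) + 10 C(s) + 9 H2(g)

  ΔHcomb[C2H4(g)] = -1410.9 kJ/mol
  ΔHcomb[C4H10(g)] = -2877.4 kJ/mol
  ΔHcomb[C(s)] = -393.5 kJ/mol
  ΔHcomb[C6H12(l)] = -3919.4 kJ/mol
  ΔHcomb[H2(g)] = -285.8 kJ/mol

ΔH = 134.9 kJ/mol

With combustion enthalpies, reactants minus products:
= [1·(-1410.9) + 2·(-3919.4)] − [1·(-2877.4) + 10·(-393.5) + 9·(-285.8)]
= 134.9 kJ/mol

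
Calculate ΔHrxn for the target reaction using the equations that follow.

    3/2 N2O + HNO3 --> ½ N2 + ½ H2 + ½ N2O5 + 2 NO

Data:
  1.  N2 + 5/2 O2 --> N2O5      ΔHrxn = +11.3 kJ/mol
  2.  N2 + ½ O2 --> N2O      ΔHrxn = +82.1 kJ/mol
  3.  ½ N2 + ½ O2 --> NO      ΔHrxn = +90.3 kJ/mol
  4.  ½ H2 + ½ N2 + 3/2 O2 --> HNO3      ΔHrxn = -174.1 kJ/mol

ΔHrxn = 237.2 kJ/mol

eq. 1 × 1/2: (1/2)·(+11.3) = +5.65 kJ/mol
eq. 2 reversed and × 3/2: (-3/2)·(+82.1) = -123.15 kJ/mol
eq. 3 × 2: (2)·(+90.3) = +180.6 kJ/mol
eq. 4 reversed: +174.1 kJ/mol
ΔHrxn = (1/2)·(+11.3) + (-3/2)·(+82.1) + (2)·(+90.3) + (-1)·(-174.1) = 237.2 kJ/mol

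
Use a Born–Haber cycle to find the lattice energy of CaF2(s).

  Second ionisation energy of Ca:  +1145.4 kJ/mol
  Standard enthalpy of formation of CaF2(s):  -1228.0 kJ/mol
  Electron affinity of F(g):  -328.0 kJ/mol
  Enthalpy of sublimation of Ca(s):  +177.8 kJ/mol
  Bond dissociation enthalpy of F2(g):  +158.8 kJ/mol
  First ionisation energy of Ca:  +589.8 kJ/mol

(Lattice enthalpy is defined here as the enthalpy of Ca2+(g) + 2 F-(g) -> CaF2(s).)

ΔHf° = 1·ΔHsub + 1·(ΣIE) + 1·D(F2) + 2·EA + U
-1228.0 = 1·(+177.8) + 1·(+1735.2) + 1·(+158.8) + 2·(-328.0) + U
U = -1228.0 − (+1415.8) = -2643.8 kJ/mol

U = -2643.8 kJ/mol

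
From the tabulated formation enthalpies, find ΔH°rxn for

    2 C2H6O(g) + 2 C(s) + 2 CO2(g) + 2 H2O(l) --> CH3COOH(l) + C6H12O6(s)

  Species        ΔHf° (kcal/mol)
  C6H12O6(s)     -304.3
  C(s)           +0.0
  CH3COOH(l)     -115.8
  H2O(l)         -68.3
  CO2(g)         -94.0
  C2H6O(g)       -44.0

ΔH°rxn = -7.5 kcal/mol

ΔH°rxn = Σ nΔHf°(products) − Σ nΔHf°(reactants).
Products: 1·(-115.8) + 1·(-304.3) = -420.1
Reactants: 2·(-44.0) + 2·(+0.0) + 2·(-94.0) + 2·(-68.3) = -412.6
ΔH°rxn = (-420.1) − (-412.6) = -7.5 kcal/mol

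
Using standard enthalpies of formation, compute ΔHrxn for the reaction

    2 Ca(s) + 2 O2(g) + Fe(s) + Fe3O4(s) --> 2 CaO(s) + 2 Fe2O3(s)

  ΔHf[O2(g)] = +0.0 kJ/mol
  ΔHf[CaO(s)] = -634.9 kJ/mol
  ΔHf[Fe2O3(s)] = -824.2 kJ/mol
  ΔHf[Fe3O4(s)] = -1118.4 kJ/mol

Products: 2·(-634.9) + 2·(-824.2) = -2918.2
Reactants: 2·(+0.0) + 2·(+0.0) + 1·(+0.0) + 1·(-1118.4) = -1118.4
ΔHrxn = (-2918.2) − (-1118.4) = -1799.8 kJ/mol

ΔHrxn = -1799.8 kJ/mol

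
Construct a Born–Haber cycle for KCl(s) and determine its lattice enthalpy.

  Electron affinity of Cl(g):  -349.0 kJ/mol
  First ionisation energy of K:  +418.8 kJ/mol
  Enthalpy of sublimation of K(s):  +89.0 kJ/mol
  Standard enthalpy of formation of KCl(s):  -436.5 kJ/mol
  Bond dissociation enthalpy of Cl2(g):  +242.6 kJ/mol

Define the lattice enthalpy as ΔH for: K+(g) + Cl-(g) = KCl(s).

ΔHf° = 1·ΔHsub + 1·(ΣIE) + 1/2·D(Cl2) + 1·EA + U
-436.5 = 1·(+89.0) + 1·(+418.8) + 1/2·(+242.6) + 1·(-349.0) + U
U = -436.5 − (+280.1) = -716.6 kJ/mol

U = -716.6 kJ/mol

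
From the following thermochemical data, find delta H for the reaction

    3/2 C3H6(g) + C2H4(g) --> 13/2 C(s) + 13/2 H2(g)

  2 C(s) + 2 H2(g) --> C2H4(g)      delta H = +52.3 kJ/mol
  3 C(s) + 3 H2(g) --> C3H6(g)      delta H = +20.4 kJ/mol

delta H = -82.9 kJ/mol

equation 1 reversed: -52.3 kJ/mol
equation 2 reversed and × 3/2: (-3/2)·(+20.4) = -30.6 kJ/mol
Since enthalpy is a state function, delta H = (-52.3) + (-30.6) = -82.9 kJ/mol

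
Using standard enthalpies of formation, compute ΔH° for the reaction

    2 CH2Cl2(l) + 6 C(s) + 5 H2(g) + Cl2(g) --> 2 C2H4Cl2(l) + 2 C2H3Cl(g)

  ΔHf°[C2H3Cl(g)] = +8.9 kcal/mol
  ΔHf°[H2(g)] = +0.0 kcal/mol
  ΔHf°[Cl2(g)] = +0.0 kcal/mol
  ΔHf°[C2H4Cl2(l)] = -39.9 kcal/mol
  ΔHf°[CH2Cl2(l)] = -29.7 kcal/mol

Products: 2·(-39.9) + 2·(+8.9) = -62.0
Reactants: 2·(-29.7) + 6·(+0.0) + 5·(+0.0) + 1·(+0.0) = -59.4
ΔH° = (-62.0) − (-59.4) = -2.6 kcal/mol

ΔH° = -2.6 kcal/mol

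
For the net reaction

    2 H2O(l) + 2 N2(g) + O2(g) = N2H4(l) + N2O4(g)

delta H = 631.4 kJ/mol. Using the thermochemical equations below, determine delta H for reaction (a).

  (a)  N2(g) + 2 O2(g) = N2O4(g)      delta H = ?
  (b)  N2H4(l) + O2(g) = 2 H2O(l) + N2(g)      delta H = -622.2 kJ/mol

delta H = 9.2 kJ/mol

(a) as written: contributes x
(b) reversed: +622.2 kJ/mol
+631.4 = (+622.2) + x
x = (+631.4 − (+622.2)) / (1) = 9.2 kJ/mol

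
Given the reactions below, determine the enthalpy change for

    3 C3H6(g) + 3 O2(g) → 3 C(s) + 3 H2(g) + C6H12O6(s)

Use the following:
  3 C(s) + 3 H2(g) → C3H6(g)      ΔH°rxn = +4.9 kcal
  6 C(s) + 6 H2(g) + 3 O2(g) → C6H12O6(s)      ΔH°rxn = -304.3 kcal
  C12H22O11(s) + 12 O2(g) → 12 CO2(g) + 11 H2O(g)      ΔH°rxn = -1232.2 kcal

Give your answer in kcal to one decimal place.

ΔH°rxn = -319.0 kcal

equation 1 reversed and × 3 (C3H6(g) must end up as a reactant; ×3 to match 3 C3H6(g) in the target): (-3)·(+4.9) = -14.7 kcal
equation 2 as written (C6H12O6(s) already on the product side): -304.3 kcal
equation 3: not needed (H2O(g) appears nowhere else).
Since enthalpy is a state function, ΔH°rxn = (-3)·(+4.9) + (1)·(-304.3) = -319.0 kcal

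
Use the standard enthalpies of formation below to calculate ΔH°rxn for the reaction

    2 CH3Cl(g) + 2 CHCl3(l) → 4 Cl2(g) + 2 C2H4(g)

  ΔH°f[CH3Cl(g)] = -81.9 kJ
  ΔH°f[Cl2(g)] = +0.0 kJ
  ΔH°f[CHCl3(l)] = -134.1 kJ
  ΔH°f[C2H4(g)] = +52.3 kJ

ΔH°rxn = 536.6 kJ

ΔH°rxn = Σ nΔHf°(products) − Σ nΔHf°(reactants).
Products: 4·(+0.0) + 2·(+52.3) = +104.6
Reactants: 2·(-81.9) + 2·(-134.1) = -432.0
ΔH°rxn = (+104.6) − (-432.0) = 536.6 kJ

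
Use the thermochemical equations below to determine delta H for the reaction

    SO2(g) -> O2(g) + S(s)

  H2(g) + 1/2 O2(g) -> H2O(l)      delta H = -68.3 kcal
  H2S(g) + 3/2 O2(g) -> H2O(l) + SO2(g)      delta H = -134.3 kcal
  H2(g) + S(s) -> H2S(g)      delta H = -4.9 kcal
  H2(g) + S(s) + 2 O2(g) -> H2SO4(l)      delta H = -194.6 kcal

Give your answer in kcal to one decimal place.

delta H = 70.9 kcal

equation 1 as written: -68.3 kcal
equation 2 reversed: +134.3 kcal
equation 3 reversed: +4.9 kcal
equation 4: not needed.
Combining the equations, delta H = (1)·(-68.3) + (-1)·(-134.3) + (-1)·(-4.9) = 70.9 kcal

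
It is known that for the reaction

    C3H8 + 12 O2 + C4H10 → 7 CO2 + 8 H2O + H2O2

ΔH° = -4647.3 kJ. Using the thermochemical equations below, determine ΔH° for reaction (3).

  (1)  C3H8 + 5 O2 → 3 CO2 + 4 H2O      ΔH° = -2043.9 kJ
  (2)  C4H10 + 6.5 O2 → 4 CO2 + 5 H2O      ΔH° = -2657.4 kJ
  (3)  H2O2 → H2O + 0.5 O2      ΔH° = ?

(1) as written: -2043.9 kJ
(2) as written: -2657.4 kJ
(3) reversed: contributes −x
-4647.3 = (-2043.9) + (-2657.4) − x
x = (-4647.3 − (-4701.3)) / (-1) = -54.0 kJ

ΔH° = -54.0 kJ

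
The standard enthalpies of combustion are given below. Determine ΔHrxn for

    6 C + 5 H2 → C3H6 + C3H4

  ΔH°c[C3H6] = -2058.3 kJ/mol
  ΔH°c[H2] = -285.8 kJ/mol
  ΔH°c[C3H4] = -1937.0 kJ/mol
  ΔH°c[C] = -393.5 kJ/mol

ΔHrxn = 205.3 kJ/mol

With combustion enthalpies, reactants minus products:
= [6·(-393.5) + 5·(-285.8)] − [1·(-2058.3) + 1·(-1937.0)]
= 205.3 kJ/mol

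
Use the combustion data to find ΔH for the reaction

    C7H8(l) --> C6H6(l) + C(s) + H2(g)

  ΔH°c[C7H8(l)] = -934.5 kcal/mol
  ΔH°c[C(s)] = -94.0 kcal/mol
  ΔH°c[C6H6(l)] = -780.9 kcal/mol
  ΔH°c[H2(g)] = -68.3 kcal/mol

ΔH = 8.7 kcal/mol

Using ΔH = Σ nΔHc°(reactants) − Σ nΔHc°(products):
= [1·(-934.5)] − [1·(-780.9) + 1·(-94.0) + 1·(-68.3)]
= 8.7 kcal/mol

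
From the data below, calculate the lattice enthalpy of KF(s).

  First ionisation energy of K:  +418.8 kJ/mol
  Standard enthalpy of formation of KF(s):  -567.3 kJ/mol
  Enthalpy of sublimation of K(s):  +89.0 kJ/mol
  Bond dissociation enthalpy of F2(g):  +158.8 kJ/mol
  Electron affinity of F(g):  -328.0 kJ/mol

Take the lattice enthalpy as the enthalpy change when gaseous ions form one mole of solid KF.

ΔHf° = 1·ΔHsub + 1·(ΣIE) + 1/2·D(F2) + 1·EA + U
-567.3 = 1·(+89.0) + 1·(+418.8) + 1/2·(+158.8) + 1·(-328.0) + U
U = -567.3 − (+259.2) = -826.5 kJ/mol

U = -826.5 kJ/mol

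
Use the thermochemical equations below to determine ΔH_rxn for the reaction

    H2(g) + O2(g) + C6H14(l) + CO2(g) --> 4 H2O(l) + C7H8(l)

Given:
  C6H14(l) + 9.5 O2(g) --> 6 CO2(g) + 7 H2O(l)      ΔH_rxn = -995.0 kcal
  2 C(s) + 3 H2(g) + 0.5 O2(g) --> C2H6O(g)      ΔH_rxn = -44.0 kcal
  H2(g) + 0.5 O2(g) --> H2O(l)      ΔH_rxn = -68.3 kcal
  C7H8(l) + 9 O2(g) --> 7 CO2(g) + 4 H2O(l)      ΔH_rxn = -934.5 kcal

equation 1 as written: -995.0 kcal
equation 2: not needed.
equation 3 as written: -68.3 kcal
equation 4 reversed: +934.5 kcal
By Hess's law, ΔH_rxn = (-995.0) + (-68.3) + (+934.5) = -128.8 kcal

ΔH_rxn = -128.8 kcal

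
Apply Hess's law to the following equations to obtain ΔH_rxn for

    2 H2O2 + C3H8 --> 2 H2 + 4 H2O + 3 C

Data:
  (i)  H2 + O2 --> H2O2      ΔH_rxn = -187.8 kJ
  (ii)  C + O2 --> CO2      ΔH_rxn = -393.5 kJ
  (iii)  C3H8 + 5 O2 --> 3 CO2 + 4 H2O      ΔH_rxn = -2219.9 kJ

(i) reversed and × 2: (-2)·(-187.8) = +375.6 kJ
(ii) reversed and × 3: (-3)·(-393.5) = +1180.5 kJ
(iii) as written: -2219.9 kJ
By Hess's law, ΔH_rxn = (+375.6) + (+1180.5) + (-2219.9) = -663.8 kJ

ΔH_rxn = -663.8 kJ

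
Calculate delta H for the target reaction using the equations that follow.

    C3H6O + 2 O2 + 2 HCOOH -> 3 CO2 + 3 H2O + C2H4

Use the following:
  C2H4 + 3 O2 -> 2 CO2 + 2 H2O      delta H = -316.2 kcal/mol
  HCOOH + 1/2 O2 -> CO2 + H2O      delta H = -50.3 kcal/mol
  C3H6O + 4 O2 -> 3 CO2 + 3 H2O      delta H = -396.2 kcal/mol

delta H = -180.6 kcal/mol

equation 1 reversed (C2H4 must end up as a product): +316.2 kcal/mol
equation 2 × 2 (scale by 2 for the 2 HCOOH): (2)·(-50.3) = -100.6 kcal/mol
equation 3 as written (C3H6O already on the reactant side): -396.2 kcal/mol
delta H = (-1)·(-316.2) + (2)·(-50.3) + (1)·(-396.2) = -180.6 kcal/mol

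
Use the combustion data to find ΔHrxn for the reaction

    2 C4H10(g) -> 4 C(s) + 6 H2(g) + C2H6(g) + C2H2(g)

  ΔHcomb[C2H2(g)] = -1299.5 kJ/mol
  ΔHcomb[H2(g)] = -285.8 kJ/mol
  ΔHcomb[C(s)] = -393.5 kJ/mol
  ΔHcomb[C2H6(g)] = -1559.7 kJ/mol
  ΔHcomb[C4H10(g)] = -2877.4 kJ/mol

With combustion enthalpies, reactants minus products:
= [2·(-2877.4)] − [4·(-393.5) + 6·(-285.8) + 1·(-1559.7) + 1·(-1299.5)]
= 393.2 kJ/mol

ΔHrxn = 393.2 kJ/mol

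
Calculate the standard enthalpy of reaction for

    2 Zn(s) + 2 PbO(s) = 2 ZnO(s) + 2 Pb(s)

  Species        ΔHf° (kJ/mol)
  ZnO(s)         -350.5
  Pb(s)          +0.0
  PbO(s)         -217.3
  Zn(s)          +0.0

Products: 2·(-350.5) + 2·(+0.0) = -701.0
Reactants: 2·(+0.0) + 2·(-217.3) = -434.6
ΔHrxn = (-701.0) − (-434.6) = -266.4 kJ/mol

ΔHrxn = -266.4 kJ/mol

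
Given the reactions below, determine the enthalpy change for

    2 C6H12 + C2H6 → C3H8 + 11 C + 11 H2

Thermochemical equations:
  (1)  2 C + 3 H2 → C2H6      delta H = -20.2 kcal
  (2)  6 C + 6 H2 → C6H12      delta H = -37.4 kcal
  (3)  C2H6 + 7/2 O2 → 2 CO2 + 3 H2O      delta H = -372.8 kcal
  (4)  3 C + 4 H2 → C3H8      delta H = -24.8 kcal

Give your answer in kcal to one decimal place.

delta H = 70.2 kcal

(1) reversed: +20.2 kcal
(2) reversed and × 2: (-2)·(-37.4) = +74.8 kcal
(3): not needed.
(4) as written: -24.8 kcal
Summing the manipulated equations, delta H = (+20.2) + (+74.8) + (-24.8) = 70.2 kcal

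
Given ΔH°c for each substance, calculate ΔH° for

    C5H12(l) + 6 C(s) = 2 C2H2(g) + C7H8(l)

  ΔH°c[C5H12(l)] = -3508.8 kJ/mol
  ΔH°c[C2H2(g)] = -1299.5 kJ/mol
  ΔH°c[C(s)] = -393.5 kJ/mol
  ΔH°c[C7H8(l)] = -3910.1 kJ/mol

Using ΔH = Σ nΔHc°(reactants) − Σ nΔHc°(products):
= [1·(-3508.8) + 6·(-393.5)] − [2·(-1299.5) + 1·(-3910.1)]
= 639.3 kJ/mol

ΔH° = 639.3 kJ/mol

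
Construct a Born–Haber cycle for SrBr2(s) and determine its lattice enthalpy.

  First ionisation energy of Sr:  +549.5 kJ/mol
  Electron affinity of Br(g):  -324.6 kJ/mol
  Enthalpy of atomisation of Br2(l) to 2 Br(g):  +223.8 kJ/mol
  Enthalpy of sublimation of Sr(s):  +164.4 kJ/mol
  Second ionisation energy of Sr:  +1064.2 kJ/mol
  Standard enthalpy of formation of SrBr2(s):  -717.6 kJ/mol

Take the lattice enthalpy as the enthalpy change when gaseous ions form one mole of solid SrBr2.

ΔHf° = 1·ΔHsub + 1·(ΣIE) + 1·D(Br2) + 2·EA + U
-717.6 = 1·(+164.4) + 1·(+1613.7) + 1·(+223.8) + 2·(-324.6) + U
U = -717.6 − (+1352.7) = -2070.3 kJ/mol

U = -2070.3 kJ/mol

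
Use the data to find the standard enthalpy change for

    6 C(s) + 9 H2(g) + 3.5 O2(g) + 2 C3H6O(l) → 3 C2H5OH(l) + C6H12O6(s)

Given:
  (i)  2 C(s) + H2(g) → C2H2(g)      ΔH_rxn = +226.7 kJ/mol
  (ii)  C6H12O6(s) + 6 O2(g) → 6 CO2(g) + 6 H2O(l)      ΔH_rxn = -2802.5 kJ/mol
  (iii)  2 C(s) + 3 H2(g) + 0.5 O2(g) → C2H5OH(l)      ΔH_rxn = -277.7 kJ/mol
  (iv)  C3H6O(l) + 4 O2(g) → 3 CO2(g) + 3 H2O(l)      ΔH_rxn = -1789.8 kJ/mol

ΔH_rxn = -1610.2 kJ/mol

(i): not needed.
(ii) reversed: +2802.5 kJ/mol
(iii) × 3: (3)·(-277.7) = -833.1 kJ/mol
(iv) × 2: (2)·(-1789.8) = -3579.6 kJ/mol
ΔH_rxn = (-1)·(-2802.5) + (3)·(-277.7) + (2)·(-1789.8) = -1610.2 kJ/mol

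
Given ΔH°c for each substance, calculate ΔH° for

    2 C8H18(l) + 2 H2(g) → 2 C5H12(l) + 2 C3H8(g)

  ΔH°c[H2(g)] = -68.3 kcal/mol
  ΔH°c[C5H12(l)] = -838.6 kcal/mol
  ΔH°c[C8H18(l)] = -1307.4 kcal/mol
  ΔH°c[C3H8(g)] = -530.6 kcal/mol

With combustion enthalpies, reactants minus products:
= [2·(-1307.4) + 2·(-68.3)] − [2·(-838.6) + 2·(-530.6)]
= -13.0 kcal/mol

ΔH° = -13.0 kcal/mol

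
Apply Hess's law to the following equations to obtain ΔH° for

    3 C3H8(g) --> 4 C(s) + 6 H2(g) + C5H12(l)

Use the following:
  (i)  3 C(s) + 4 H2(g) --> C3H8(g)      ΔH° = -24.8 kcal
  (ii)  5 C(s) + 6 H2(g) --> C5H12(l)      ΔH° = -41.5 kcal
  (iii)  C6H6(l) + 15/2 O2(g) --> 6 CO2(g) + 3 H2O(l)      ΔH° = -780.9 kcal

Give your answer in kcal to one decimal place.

(i) reversed and × 3: (-3)·(-24.8) = +74.4 kcal
(ii) as written: -41.5 kcal
(iii): not needed.
ΔH° = (-3)·(-24.8) + (1)·(-41.5) = 32.9 kcal

ΔH° = 32.9 kcal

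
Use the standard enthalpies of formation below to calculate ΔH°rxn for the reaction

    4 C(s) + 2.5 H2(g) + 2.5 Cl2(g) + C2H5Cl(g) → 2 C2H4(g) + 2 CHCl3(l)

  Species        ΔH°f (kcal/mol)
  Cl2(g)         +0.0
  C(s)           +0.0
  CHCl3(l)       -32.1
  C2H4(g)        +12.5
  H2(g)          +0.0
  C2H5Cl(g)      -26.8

ΔH°rxn = -12.4 kcal/mol

ΔH°rxn = Σ nΔHf°(products) − Σ nΔHf°(reactants).
Products: 2·(+12.5) + 2·(-32.1) = -39.2
Reactants: 4·(+0.0) + 5/2·(+0.0) + 5/2·(+0.0) + 1·(-26.8) = -26.8
ΔH°rxn = (-39.2) − (-26.8) = -12.4 kcal/mol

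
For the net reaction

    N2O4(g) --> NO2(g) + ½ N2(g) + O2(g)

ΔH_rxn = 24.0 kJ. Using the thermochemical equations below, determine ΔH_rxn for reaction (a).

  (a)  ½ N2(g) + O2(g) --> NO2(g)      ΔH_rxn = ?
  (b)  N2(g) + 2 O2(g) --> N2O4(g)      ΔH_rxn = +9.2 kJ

ΔH_rxn = 33.2 kJ

(a) as written (NO2(g) already on the product side): contributes x
(b) reversed (reverse to put N2O4(g) on the reactant side): -9.2 kJ
+24.0 = (-9.2) + x
x = (+24.0 − (-9.2)) / (1) = 33.2 kJ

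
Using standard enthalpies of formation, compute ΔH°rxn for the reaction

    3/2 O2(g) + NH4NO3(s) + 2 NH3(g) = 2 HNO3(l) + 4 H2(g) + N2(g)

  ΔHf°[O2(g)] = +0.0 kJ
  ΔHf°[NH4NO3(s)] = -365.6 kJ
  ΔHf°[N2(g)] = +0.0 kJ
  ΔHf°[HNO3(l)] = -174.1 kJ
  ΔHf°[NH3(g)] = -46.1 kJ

ΔH°rxn = 109.6 kJ

Products: 2·(-174.1) + 4·(+0.0) + 1·(+0.0) = -348.2
Reactants: 3/2·(+0.0) + 1·(-365.6) + 2·(-46.1) = -457.8
ΔH°rxn = (-348.2) − (-457.8) = 109.6 kJ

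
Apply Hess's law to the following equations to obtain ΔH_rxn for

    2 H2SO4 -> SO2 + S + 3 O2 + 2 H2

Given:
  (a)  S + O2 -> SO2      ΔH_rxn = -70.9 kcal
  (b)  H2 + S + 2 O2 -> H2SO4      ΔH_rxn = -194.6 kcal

(a) as written (SO2 already on the product side): -70.9 kcal
(b) reversed and × 2 (reverse to put H2SO4 on the reactant side; ×2 to match 2 H2SO4 in the target): (-2)·(-194.6) = +389.2 kcal
By Hess's law, ΔH_rxn = (1)·(-70.9) + (-2)·(-194.6) = 318.3 kcal

ΔH_rxn = 318.3 kcal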